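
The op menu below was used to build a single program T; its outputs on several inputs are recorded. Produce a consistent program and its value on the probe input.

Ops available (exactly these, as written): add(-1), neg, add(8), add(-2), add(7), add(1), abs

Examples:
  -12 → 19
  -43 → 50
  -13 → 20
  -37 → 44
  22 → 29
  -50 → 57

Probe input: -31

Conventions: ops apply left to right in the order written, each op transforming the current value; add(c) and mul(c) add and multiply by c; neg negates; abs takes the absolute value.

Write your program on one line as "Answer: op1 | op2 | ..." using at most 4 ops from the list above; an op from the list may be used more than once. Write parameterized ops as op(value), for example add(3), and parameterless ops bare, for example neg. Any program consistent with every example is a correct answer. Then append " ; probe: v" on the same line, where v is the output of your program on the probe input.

neg | abs | add(7) ; probe: 38

Check, running the answer program on each example:
  -12 -> 12 -> 12 -> 19
  -43 -> 43 -> 43 -> 50
  -13 -> 13 -> 13 -> 20
  -37 -> 37 -> 37 -> 44
  22 -> -22 -> 22 -> 29
  -50 -> 50 -> 50 -> 57
  probe: -31 -> 31 -> 31 -> 38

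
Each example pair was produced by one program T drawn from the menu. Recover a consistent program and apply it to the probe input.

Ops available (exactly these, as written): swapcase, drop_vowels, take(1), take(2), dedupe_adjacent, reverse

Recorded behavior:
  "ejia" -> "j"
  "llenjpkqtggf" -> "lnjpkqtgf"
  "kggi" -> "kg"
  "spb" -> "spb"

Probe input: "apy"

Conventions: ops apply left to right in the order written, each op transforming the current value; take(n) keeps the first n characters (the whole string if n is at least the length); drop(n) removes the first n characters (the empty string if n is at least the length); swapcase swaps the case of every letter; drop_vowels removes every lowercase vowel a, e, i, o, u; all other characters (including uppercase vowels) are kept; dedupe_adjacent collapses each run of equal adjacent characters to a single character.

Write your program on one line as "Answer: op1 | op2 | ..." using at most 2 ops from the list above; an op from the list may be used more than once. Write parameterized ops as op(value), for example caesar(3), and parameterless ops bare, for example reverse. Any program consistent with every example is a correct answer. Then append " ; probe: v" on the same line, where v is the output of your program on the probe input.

drop_vowels | dedupe_adjacent ; probe: "py"

Check, running the answer program on each example:
  "ejia" -> "j" -> "j"
  "llenjpkqtggf" -> "llnjpkqtggf" -> "lnjpkqtgf"
  "kggi" -> "kgg" -> "kg"
  "spb" -> "spb" -> "spb"
  probe: "apy" -> "py" -> "py"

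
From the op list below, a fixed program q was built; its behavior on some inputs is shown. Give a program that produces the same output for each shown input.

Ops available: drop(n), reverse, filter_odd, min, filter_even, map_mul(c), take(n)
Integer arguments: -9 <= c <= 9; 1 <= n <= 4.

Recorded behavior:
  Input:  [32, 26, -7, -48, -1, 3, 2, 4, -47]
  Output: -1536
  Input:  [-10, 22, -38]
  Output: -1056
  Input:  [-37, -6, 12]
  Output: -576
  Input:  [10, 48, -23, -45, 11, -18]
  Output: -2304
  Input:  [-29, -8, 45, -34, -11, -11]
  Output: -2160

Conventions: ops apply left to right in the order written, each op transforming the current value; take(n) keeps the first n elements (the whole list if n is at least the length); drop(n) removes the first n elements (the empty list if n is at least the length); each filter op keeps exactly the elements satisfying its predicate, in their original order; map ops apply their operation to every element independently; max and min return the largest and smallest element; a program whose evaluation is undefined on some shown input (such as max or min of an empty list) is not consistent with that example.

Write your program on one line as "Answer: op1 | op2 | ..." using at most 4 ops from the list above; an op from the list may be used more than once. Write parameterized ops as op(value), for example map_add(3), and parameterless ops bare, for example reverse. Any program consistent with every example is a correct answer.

map_mul(-8) | map_mul(3) | map_mul(2) | min

Check, running the answer program on each example:
  [32, 26, -7, -48, -1, 3, 2, 4, -47] -> [-256, -208, 56, 384, 8, -24, -16, -32, 376] -> [-768, -624, 168, 1152, 24, -72, -48, -96, 1128] -> [-1536, -1248, 336, 2304, 48, -144, -96, -192, 2256] -> -1536
  [-10, 22, -38] -> [80, -176, 304] -> [240, -528, 912] -> [480, -1056, 1824] -> -1056
  [-37, -6, 12] -> [296, 48, -96] -> [888, 144, -288] -> [1776, 288, -576] -> -576
  [10, 48, -23, -45, 11, -18] -> [-80, -384, 184, 360, -88, 144] -> [-240, -1152, 552, 1080, -264, 432] -> [-480, -2304, 1104, 2160, -528, 864] -> -2304
  [-29, -8, 45, -34, -11, -11] -> [232, 64, -360, 272, 88, 88] -> [696, 192, -1080, 816, 264, 264] -> [1392, 384, -2160, 1632, 528, 528] -> -2160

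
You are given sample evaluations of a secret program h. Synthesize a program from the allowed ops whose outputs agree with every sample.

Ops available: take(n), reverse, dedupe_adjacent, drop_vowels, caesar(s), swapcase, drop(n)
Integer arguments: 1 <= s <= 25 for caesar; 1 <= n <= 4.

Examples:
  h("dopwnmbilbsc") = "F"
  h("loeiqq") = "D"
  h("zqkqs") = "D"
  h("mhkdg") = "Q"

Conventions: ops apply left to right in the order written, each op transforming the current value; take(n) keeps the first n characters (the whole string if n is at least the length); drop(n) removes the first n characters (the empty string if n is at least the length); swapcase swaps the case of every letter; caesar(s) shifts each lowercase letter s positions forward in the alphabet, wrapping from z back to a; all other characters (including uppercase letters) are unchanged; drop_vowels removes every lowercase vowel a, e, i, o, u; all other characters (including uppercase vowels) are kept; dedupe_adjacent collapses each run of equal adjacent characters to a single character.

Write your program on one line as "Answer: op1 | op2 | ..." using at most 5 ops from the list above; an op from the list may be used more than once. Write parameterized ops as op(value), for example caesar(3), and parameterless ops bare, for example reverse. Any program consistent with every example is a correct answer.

reverse | caesar(13) | take(2) | drop(1) | swapcase

Check, running the answer program on each example:
  "dopwnmbilbsc" -> "csblibmnwpod" -> "pfoyvozajcbq" -> "pf" -> "f" -> "F"
  "loeiqq" -> "qqieol" -> "ddvrby" -> "dd" -> "d" -> "D"
  "zqkqs" -> "sqkqz" -> "fdxdm" -> "fd" -> "d" -> "D"
  "mhkdg" -> "gdkhm" -> "tqxuz" -> "tq" -> "q" -> "Q"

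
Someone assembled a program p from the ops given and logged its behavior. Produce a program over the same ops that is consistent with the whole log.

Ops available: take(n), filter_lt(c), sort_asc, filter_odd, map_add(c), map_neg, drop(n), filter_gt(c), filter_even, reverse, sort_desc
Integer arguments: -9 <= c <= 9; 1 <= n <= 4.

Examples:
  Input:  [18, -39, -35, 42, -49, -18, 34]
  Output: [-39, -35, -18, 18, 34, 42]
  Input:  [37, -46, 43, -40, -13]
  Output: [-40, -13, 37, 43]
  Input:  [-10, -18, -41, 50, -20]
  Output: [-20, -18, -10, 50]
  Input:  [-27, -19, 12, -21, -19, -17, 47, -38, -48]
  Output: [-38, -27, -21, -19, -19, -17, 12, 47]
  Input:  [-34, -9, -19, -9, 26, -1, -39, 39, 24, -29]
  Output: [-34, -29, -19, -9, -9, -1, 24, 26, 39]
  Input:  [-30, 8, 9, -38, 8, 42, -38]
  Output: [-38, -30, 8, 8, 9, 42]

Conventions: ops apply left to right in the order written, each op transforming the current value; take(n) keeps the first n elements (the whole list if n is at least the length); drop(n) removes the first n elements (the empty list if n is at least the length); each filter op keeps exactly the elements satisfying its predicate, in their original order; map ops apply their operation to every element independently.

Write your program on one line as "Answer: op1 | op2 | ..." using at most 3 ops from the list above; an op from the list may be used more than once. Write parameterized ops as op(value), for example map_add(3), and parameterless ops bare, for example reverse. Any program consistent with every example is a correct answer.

sort_desc | sort_asc | drop(1)

Check, running the answer program on each example:
  [18, -39, -35, 42, -49, -18, 34] -> [42, 34, 18, -18, -35, -39, -49] -> [-49, -39, -35, -18, 18, 34, 42] -> [-39, -35, -18, 18, 34, 42]
  [37, -46, 43, -40, -13] -> [43, 37, -13, -40, -46] -> [-46, -40, -13, 37, 43] -> [-40, -13, 37, 43]
  [-10, -18, -41, 50, -20] -> [50, -10, -18, -20, -41] -> [-41, -20, -18, -10, 50] -> [-20, -18, -10, 50]
  [-27, -19, 12, -21, -19, -17, 47, -38, -48] -> [47, 12, -17, -19, -19, -21, -27, -38, -48] -> [-48, -38, -27, -21, -19, -19, -17, 12, 47] -> [-38, -27, -21, -19, -19, -17, 12, 47]
  [-34, -9, -19, -9, 26, -1, -39, 39, 24, -29] -> [39, 26, 24, -1, -9, -9, -19, -29, -34, -39] -> [-39, -34, -29, -19, -9, -9, -1, 24, 26, 39] -> [-34, -29, -19, -9, -9, -1, 24, 26, 39]
  [-30, 8, 9, -38, 8, 42, -38] -> [42, 9, 8, 8, -30, -38, -38] -> [-38, -38, -30, 8, 8, 9, 42] -> [-38, -30, 8, 8, 9, 42]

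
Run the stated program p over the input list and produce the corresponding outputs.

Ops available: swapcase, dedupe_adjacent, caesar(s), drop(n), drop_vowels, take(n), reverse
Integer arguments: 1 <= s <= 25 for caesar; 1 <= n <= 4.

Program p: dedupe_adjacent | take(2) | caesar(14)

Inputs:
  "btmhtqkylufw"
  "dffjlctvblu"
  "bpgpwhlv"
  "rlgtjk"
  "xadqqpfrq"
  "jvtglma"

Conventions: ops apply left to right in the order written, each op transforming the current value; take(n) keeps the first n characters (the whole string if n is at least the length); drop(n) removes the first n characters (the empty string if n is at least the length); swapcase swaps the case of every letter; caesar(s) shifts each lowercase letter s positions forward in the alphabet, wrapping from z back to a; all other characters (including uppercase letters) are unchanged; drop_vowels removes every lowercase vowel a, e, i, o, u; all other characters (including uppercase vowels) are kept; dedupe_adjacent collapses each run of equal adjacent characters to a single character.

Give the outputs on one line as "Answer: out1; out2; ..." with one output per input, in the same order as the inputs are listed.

Execution, op by op:
  "btmhtqkylufw" -> "btmhtqkylufw" -> "bt" -> "ph"
  "dffjlctvblu" -> "dfjlctvblu" -> "df" -> "rt"
  "bpgpwhlv" -> "bpgpwhlv" -> "bp" -> "pd"
  "rlgtjk" -> "rlgtjk" -> "rl" -> "fz"
  "xadqqpfrq" -> "xadqpfrq" -> "xa" -> "lo"
  "jvtglma" -> "jvtglma" -> "jv" -> "xj"

"ph"; "rt"; "pd"; "fz"; "lo"; "xj"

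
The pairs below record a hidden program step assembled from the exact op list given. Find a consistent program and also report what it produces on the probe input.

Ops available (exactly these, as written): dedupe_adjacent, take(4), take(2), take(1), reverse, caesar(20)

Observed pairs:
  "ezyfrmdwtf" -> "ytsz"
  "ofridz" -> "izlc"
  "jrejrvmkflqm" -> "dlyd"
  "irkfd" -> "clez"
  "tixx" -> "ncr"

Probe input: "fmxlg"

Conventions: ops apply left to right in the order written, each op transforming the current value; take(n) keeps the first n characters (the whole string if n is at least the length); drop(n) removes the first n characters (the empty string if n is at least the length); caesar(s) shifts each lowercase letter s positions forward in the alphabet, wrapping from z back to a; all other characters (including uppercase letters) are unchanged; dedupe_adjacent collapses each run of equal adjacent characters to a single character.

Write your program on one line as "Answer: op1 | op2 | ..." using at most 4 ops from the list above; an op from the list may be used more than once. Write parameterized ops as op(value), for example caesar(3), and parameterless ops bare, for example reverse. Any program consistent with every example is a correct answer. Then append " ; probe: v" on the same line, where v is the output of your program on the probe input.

caesar(20) | take(4) | dedupe_adjacent ; probe: "zgrf"

Check, running the answer program on each example:
  "ezyfrmdwtf" -> "ytszlgxqnz" -> "ytsz" -> "ytsz"
  "ofridz" -> "izlcxt" -> "izlc" -> "izlc"
  "jrejrvmkflqm" -> "dlydlpgezfkg" -> "dlyd" -> "dlyd"
  "irkfd" -> "clezx" -> "clez" -> "clez"
  "tixx" -> "ncrr" -> "ncrr" -> "ncr"
  probe: "fmxlg" -> "zgrfa" -> "zgrf" -> "zgrf"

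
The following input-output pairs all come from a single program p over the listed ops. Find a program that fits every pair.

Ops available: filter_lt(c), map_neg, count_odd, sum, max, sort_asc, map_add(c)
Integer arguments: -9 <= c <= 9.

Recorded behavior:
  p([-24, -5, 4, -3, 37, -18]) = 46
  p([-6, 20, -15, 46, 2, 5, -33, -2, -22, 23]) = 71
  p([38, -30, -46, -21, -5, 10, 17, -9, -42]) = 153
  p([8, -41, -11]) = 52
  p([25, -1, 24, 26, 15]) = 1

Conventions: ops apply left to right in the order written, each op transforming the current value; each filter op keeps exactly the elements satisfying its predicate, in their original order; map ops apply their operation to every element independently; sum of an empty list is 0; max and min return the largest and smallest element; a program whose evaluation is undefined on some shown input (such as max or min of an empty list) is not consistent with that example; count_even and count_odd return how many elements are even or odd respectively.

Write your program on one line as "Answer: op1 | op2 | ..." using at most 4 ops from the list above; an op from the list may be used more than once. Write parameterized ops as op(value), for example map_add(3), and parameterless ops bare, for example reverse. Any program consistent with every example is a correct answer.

filter_lt(7) | map_neg | sum

Check, running the answer program on each example:
  [-24, -5, 4, -3, 37, -18] -> [-24, -5, 4, -3, -18] -> [24, 5, -4, 3, 18] -> 46
  [-6, 20, -15, 46, 2, 5, -33, -2, -22, 23] -> [-6, -15, 2, 5, -33, -2, -22] -> [6, 15, -2, -5, 33, 2, 22] -> 71
  [38, -30, -46, -21, -5, 10, 17, -9, -42] -> [-30, -46, -21, -5, -9, -42] -> [30, 46, 21, 5, 9, 42] -> 153
  [8, -41, -11] -> [-41, -11] -> [41, 11] -> 52
  [25, -1, 24, 26, 15] -> [-1] -> [1] -> 1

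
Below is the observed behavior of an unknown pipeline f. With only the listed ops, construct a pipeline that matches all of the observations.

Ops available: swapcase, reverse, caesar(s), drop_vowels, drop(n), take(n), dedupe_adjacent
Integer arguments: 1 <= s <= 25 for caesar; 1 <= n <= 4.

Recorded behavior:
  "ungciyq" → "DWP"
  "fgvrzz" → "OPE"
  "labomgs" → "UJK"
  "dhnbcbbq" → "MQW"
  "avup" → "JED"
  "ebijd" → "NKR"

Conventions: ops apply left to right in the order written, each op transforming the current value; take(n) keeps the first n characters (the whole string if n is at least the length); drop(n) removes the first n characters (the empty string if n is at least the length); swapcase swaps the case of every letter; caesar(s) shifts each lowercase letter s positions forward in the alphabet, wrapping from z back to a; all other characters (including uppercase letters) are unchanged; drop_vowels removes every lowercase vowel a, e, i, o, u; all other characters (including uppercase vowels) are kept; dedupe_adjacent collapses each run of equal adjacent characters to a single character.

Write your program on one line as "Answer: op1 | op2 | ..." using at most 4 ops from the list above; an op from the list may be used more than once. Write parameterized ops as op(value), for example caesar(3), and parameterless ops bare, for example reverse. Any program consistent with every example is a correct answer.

take(3) | caesar(9) | swapcase

Check, running the answer program on each example:
  "ungciyq" -> "ung" -> "dwp" -> "DWP"
  "fgvrzz" -> "fgv" -> "ope" -> "OPE"
  "labomgs" -> "lab" -> "ujk" -> "UJK"
  "dhnbcbbq" -> "dhn" -> "mqw" -> "MQW"
  "avup" -> "avu" -> "jed" -> "JED"
  "ebijd" -> "ebi" -> "nkr" -> "NKR"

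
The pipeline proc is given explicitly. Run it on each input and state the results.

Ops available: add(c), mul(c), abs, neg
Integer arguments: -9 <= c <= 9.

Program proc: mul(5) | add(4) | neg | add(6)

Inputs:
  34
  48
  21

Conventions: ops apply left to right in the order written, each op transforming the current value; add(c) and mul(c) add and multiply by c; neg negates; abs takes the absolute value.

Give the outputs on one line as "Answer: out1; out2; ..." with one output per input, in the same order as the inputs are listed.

Execution, op by op:
  34 -> 170 -> 174 -> -174 -> -168
  48 -> 240 -> 244 -> -244 -> -238
  21 -> 105 -> 109 -> -109 -> -103

-168; -238; -103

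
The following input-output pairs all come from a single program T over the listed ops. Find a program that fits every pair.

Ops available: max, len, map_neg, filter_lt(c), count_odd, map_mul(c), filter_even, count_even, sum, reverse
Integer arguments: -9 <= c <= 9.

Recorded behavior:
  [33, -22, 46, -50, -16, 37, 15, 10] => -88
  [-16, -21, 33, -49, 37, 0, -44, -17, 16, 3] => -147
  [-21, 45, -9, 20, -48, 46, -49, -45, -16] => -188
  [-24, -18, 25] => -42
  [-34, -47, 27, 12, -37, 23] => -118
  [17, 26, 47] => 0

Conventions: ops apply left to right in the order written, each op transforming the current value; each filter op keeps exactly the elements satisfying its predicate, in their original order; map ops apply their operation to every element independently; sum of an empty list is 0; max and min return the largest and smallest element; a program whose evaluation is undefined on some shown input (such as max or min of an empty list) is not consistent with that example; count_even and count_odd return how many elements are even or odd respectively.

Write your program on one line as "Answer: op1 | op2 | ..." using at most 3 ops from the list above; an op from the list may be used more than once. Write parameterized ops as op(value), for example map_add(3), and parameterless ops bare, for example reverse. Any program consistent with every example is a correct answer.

filter_lt(5) | filter_lt(-1) | sum

Check, running the answer program on each example:
  [33, -22, 46, -50, -16, 37, 15, 10] -> [-22, -50, -16] -> [-22, -50, -16] -> -88
  [-16, -21, 33, -49, 37, 0, -44, -17, 16, 3] -> [-16, -21, -49, 0, -44, -17, 3] -> [-16, -21, -49, -44, -17] -> -147
  [-21, 45, -9, 20, -48, 46, -49, -45, -16] -> [-21, -9, -48, -49, -45, -16] -> [-21, -9, -48, -49, -45, -16] -> -188
  [-24, -18, 25] -> [-24, -18] -> [-24, -18] -> -42
  [-34, -47, 27, 12, -37, 23] -> [-34, -47, -37] -> [-34, -47, -37] -> -118
  [17, 26, 47] -> [] -> [] -> 0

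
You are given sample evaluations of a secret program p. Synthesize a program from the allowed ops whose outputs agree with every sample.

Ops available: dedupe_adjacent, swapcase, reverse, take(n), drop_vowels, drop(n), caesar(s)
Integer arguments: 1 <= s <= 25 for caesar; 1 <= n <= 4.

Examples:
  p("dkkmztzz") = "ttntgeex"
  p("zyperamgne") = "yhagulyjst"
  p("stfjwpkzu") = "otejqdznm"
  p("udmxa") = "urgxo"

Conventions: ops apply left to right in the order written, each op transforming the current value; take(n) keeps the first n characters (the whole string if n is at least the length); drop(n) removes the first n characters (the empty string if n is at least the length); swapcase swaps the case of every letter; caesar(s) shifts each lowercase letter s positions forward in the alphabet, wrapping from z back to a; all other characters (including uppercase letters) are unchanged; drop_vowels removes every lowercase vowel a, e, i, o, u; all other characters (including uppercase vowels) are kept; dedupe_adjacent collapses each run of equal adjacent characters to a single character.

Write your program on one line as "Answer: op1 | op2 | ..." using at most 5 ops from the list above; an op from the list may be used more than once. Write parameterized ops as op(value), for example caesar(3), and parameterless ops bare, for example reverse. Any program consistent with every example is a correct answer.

caesar(11) | caesar(21) | caesar(14) | reverse

Check, running the answer program on each example:
  "dkkmztzz" -> "ovvxkekk" -> "jqqsfzff" -> "xeegtntt" -> "ttntgeex"
  "zyperamgne" -> "kjapclxryp" -> "fevkxgsmtk" -> "tsjylugahy" -> "yhagulyjst"
  "stfjwpkzu" -> "dequhavkf" -> "yzlpcvqfa" -> "mnzdqjeto" -> "otejqdznm"
  "udmxa" -> "foxil" -> "ajsdg" -> "oxgru" -> "urgxo"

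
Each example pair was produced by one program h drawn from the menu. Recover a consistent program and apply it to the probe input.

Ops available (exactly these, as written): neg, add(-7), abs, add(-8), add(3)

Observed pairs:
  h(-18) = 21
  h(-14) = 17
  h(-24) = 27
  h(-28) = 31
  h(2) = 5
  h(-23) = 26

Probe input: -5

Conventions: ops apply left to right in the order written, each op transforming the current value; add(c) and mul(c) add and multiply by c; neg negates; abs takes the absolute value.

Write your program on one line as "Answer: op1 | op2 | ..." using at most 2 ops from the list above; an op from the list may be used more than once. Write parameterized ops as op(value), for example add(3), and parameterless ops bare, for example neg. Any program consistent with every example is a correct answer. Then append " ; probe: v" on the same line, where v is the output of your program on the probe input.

abs | add(3) ; probe: 8

Check, running the answer program on each example:
  -18 -> 18 -> 21
  -14 -> 14 -> 17
  -24 -> 24 -> 27
  -28 -> 28 -> 31
  2 -> 2 -> 5
  -23 -> 23 -> 26
  probe: -5 -> 5 -> 8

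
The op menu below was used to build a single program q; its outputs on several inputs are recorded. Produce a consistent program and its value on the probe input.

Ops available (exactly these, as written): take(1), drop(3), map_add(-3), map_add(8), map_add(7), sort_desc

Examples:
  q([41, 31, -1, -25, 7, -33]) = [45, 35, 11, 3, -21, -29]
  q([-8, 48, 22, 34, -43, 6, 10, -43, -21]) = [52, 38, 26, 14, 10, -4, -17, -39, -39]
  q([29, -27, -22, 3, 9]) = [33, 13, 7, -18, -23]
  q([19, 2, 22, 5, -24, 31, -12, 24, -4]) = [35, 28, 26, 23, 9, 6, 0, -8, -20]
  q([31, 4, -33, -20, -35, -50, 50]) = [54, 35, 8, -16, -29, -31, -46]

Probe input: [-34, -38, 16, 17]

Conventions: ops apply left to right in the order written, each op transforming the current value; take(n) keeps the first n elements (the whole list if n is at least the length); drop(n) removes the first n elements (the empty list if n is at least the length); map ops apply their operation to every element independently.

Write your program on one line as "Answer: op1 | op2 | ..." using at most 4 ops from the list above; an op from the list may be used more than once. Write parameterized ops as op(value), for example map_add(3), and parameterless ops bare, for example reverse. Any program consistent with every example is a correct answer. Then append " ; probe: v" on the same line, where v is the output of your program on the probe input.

map_add(-3) | sort_desc | map_add(7) ; probe: [21, 20, -30, -34]

Check, running the answer program on each example:
  [41, 31, -1, -25, 7, -33] -> [38, 28, -4, -28, 4, -36] -> [38, 28, 4, -4, -28, -36] -> [45, 35, 11, 3, -21, -29]
  [-8, 48, 22, 34, -43, 6, 10, -43, -21] -> [-11, 45, 19, 31, -46, 3, 7, -46, -24] -> [45, 31, 19, 7, 3, -11, -24, -46, -46] -> [52, 38, 26, 14, 10, -4, -17, -39, -39]
  [29, -27, -22, 3, 9] -> [26, -30, -25, 0, 6] -> [26, 6, 0, -25, -30] -> [33, 13, 7, -18, -23]
  [19, 2, 22, 5, -24, 31, -12, 24, -4] -> [16, -1, 19, 2, -27, 28, -15, 21, -7] -> [28, 21, 19, 16, 2, -1, -7, -15, -27] -> [35, 28, 26, 23, 9, 6, 0, -8, -20]
  [31, 4, -33, -20, -35, -50, 50] -> [28, 1, -36, -23, -38, -53, 47] -> [47, 28, 1, -23, -36, -38, -53] -> [54, 35, 8, -16, -29, -31, -46]
  probe: [-34, -38, 16, 17] -> [-37, -41, 13, 14] -> [14, 13, -37, -41] -> [21, 20, -30, -34]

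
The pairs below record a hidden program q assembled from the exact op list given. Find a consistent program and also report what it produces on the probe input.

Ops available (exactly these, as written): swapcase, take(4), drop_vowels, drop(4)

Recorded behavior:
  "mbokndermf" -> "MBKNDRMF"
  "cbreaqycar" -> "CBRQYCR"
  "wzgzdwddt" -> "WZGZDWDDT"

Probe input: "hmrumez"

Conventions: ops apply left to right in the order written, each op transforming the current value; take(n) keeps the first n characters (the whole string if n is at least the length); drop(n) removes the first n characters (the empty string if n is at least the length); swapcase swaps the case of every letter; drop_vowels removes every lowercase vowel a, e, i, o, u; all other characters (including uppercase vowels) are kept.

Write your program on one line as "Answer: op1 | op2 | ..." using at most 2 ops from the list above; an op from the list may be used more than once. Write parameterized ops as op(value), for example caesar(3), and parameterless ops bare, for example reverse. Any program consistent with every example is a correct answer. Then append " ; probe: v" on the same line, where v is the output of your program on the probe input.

drop_vowels | swapcase ; probe: "HMRMZ"

Check, running the answer program on each example:
  "mbokndermf" -> "mbkndrmf" -> "MBKNDRMF"
  "cbreaqycar" -> "cbrqycr" -> "CBRQYCR"
  "wzgzdwddt" -> "wzgzdwddt" -> "WZGZDWDDT"
  probe: "hmrumez" -> "hmrmz" -> "HMRMZ"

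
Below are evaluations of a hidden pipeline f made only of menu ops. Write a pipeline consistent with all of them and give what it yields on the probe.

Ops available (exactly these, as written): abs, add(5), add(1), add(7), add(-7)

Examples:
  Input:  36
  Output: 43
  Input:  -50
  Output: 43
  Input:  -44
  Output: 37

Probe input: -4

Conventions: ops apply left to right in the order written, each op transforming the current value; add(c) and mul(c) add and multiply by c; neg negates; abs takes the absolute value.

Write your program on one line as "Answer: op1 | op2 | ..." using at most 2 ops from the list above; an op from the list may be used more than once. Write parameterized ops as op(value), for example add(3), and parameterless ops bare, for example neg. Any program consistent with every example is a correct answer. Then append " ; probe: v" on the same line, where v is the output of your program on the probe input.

add(7) | abs ; probe: 3

Check, running the answer program on each example:
  36 -> 43 -> 43
  -50 -> -43 -> 43
  -44 -> -37 -> 37
  probe: -4 -> 3 -> 3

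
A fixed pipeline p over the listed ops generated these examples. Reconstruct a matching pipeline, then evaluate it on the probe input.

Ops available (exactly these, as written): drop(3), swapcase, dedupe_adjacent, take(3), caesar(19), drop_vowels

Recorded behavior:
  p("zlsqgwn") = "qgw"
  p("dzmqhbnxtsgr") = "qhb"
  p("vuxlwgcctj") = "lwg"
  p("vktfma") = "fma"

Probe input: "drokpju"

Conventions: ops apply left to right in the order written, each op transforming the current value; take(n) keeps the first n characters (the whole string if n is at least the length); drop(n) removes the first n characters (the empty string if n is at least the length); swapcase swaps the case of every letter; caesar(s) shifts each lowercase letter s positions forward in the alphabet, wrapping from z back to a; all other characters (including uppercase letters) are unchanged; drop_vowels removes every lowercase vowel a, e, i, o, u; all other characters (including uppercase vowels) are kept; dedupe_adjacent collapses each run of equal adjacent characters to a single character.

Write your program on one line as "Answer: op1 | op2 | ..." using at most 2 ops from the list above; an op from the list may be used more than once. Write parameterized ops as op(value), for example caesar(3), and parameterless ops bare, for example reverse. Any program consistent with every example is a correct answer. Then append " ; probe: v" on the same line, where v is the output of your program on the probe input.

drop(3) | take(3) ; probe: "kpj"

Check, running the answer program on each example:
  "zlsqgwn" -> "qgwn" -> "qgw"
  "dzmqhbnxtsgr" -> "qhbnxtsgr" -> "qhb"
  "vuxlwgcctj" -> "lwgcctj" -> "lwg"
  "vktfma" -> "fma" -> "fma"
  probe: "drokpju" -> "kpju" -> "kpj"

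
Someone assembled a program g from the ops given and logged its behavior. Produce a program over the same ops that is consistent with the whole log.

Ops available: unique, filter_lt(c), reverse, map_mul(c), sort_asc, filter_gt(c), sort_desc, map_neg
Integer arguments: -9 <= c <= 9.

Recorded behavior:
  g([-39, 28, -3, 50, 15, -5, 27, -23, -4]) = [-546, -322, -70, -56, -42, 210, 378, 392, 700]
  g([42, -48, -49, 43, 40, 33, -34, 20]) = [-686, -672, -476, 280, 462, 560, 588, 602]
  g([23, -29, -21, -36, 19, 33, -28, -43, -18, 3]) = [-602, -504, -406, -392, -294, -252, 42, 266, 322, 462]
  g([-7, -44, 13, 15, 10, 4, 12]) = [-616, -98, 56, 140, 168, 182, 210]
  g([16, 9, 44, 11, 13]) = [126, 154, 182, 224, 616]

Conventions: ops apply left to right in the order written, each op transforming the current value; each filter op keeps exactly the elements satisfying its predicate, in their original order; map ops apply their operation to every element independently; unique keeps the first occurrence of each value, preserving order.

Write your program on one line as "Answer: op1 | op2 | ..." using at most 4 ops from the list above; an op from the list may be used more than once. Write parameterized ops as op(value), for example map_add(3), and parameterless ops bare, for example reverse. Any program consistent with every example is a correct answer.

sort_asc | map_mul(-7) | map_mul(-2)

Check, running the answer program on each example:
  [-39, 28, -3, 50, 15, -5, 27, -23, -4] -> [-39, -23, -5, -4, -3, 15, 27, 28, 50] -> [273, 161, 35, 28, 21, -105, -189, -196, -350] -> [-546, -322, -70, -56, -42, 210, 378, 392, 700]
  [42, -48, -49, 43, 40, 33, -34, 20] -> [-49, -48, -34, 20, 33, 40, 42, 43] -> [343, 336, 238, -140, -231, -280, -294, -301] -> [-686, -672, -476, 280, 462, 560, 588, 602]
  [23, -29, -21, -36, 19, 33, -28, -43, -18, 3] -> [-43, -36, -29, -28, -21, -18, 3, 19, 23, 33] -> [301, 252, 203, 196, 147, 126, -21, -133, -161, -231] -> [-602, -504, -406, -392, -294, -252, 42, 266, 322, 462]
  [-7, -44, 13, 15, 10, 4, 12] -> [-44, -7, 4, 10, 12, 13, 15] -> [308, 49, -28, -70, -84, -91, -105] -> [-616, -98, 56, 140, 168, 182, 210]
  [16, 9, 44, 11, 13] -> [9, 11, 13, 16, 44] -> [-63, -77, -91, -112, -308] -> [126, 154, 182, 224, 616]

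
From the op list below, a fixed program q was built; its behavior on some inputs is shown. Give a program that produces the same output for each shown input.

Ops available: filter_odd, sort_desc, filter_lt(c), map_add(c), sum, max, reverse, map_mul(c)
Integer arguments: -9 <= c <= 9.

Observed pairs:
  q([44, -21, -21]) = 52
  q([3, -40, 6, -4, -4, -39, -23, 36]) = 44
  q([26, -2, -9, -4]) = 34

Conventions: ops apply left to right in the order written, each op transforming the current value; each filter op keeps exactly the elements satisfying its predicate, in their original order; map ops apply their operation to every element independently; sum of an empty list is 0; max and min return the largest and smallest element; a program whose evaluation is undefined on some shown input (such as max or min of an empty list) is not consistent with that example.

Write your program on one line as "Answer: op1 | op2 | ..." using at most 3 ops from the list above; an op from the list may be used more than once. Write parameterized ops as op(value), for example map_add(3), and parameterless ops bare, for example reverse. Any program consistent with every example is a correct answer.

map_add(8) | max

Check, running the answer program on each example:
  [44, -21, -21] -> [52, -13, -13] -> 52
  [3, -40, 6, -4, -4, -39, -23, 36] -> [11, -32, 14, 4, 4, -31, -15, 44] -> 44
  [26, -2, -9, -4] -> [34, 6, -1, 4] -> 34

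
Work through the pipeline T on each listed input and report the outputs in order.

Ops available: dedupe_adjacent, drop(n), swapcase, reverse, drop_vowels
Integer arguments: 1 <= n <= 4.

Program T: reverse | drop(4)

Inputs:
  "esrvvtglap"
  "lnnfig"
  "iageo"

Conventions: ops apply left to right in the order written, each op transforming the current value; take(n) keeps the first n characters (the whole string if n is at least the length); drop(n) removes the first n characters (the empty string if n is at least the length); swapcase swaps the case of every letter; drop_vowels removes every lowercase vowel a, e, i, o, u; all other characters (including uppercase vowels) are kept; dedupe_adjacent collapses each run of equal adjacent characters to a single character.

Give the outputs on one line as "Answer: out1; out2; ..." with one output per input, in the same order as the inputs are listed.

Execution, op by op:
  "esrvvtglap" -> "palgtvvrse" -> "tvvrse"
  "lnnfig" -> "gifnnl" -> "nl"
  "iageo" -> "oegai" -> "i"

"tvvrse"; "nl"; "i"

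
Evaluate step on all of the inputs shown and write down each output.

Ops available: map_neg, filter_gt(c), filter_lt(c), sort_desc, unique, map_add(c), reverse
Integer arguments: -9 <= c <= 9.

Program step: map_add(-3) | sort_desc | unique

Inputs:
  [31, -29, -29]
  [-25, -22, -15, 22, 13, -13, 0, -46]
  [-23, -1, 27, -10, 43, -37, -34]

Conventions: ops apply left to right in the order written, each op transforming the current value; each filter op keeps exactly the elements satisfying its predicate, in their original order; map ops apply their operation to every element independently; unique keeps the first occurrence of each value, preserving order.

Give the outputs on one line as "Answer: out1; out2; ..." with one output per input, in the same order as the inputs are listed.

[28, -32]; [19, 10, -3, -16, -18, -25, -28, -49]; [40, 24, -4, -13, -26, -37, -40]

Execution, op by op:
  [31, -29, -29] -> [28, -32, -32] -> [28, -32, -32] -> [28, -32]
  [-25, -22, -15, 22, 13, -13, 0, -46] -> [-28, -25, -18, 19, 10, -16, -3, -49] -> [19, 10, -3, -16, -18, -25, -28, -49] -> [19, 10, -3, -16, -18, -25, -28, -49]
  [-23, -1, 27, -10, 43, -37, -34] -> [-26, -4, 24, -13, 40, -40, -37] -> [40, 24, -4, -13, -26, -37, -40] -> [40, 24, -4, -13, -26, -37, -40]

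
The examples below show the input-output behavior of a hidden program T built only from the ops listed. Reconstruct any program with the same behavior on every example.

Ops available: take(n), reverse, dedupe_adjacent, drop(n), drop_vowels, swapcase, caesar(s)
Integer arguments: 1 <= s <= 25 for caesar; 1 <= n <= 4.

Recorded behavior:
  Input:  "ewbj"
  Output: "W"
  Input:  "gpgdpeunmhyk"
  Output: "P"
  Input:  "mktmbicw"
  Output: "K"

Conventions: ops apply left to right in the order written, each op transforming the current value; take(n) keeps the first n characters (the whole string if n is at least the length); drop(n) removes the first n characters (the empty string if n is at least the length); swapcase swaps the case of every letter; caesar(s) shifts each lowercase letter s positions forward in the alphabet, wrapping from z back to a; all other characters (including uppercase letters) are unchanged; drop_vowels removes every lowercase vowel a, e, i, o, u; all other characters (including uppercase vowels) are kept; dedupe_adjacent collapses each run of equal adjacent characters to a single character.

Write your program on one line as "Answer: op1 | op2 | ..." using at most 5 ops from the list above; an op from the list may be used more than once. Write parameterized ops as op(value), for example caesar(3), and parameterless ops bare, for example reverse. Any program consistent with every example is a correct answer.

take(2) | reverse | swapcase | take(1)

Check, running the answer program on each example:
  "ewbj" -> "ew" -> "we" -> "WE" -> "W"
  "gpgdpeunmhyk" -> "gp" -> "pg" -> "PG" -> "P"
  "mktmbicw" -> "mk" -> "km" -> "KM" -> "K"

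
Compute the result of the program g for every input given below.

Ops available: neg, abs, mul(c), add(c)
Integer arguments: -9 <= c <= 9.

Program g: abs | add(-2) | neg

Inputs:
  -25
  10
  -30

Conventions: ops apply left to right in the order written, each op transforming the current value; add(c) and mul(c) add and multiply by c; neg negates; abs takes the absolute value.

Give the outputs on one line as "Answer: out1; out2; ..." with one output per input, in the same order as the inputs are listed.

Execution, op by op:
  -25 -> 25 -> 23 -> -23
  10 -> 10 -> 8 -> -8
  -30 -> 30 -> 28 -> -28

-23; -8; -28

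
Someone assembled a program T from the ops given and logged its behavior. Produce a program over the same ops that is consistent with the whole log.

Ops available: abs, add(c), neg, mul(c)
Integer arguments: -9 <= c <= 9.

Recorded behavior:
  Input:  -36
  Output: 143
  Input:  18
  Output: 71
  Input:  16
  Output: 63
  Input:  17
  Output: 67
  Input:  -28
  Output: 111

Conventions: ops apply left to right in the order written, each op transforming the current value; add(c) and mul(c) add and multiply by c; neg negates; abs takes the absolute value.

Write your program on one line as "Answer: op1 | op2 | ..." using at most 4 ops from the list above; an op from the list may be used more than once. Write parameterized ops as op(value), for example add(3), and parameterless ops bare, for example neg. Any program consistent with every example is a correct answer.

abs | mul(4) | add(2) | add(-3)

Check, running the answer program on each example:
  -36 -> 36 -> 144 -> 146 -> 143
  18 -> 18 -> 72 -> 74 -> 71
  16 -> 16 -> 64 -> 66 -> 63
  17 -> 17 -> 68 -> 70 -> 67
  -28 -> 28 -> 112 -> 114 -> 111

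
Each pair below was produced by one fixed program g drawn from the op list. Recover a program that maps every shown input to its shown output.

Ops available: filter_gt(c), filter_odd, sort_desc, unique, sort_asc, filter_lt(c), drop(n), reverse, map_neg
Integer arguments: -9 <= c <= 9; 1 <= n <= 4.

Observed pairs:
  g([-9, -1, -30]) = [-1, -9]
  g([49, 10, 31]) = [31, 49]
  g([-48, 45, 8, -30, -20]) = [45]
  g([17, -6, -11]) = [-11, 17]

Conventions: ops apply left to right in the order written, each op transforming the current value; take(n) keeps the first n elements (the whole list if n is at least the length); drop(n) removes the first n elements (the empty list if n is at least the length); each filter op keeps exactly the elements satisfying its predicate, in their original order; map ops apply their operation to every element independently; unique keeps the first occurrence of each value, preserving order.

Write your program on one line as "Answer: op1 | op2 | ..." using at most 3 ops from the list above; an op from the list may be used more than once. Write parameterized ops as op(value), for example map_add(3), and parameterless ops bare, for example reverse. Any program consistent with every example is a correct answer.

reverse | filter_odd

Check, running the answer program on each example:
  [-9, -1, -30] -> [-30, -1, -9] -> [-1, -9]
  [49, 10, 31] -> [31, 10, 49] -> [31, 49]
  [-48, 45, 8, -30, -20] -> [-20, -30, 8, 45, -48] -> [45]
  [17, -6, -11] -> [-11, -6, 17] -> [-11, 17]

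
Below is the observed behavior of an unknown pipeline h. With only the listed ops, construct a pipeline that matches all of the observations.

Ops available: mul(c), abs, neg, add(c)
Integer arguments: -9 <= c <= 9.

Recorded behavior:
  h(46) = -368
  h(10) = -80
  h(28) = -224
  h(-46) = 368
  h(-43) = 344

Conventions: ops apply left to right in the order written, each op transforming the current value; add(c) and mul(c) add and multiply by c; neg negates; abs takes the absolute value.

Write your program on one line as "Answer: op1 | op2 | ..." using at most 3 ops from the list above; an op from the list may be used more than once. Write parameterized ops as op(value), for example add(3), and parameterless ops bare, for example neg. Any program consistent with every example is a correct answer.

mul(2) | mul(-4)

Check, running the answer program on each example:
  46 -> 92 -> -368
  10 -> 20 -> -80
  28 -> 56 -> -224
  -46 -> -92 -> 368
  -43 -> -86 -> 344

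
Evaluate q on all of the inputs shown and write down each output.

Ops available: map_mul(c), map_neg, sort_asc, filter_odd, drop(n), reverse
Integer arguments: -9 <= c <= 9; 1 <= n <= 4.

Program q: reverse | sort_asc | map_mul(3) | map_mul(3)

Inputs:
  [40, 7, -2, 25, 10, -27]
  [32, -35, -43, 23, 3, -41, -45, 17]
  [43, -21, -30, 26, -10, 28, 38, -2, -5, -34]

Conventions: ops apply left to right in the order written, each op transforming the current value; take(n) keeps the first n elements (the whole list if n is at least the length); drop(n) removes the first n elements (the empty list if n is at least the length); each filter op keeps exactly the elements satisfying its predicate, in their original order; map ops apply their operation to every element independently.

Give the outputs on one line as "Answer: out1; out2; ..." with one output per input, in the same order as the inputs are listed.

Execution, op by op:
  [40, 7, -2, 25, 10, -27] -> [-27, 10, 25, -2, 7, 40] -> [-27, -2, 7, 10, 25, 40] -> [-81, -6, 21, 30, 75, 120] -> [-243, -18, 63, 90, 225, 360]
  [32, -35, -43, 23, 3, -41, -45, 17] -> [17, -45, -41, 3, 23, -43, -35, 32] -> [-45, -43, -41, -35, 3, 17, 23, 32] -> [-135, -129, -123, -105, 9, 51, 69, 96] -> [-405, -387, -369, -315, 27, 153, 207, 288]
  [43, -21, -30, 26, -10, 28, 38, -2, -5, -34] -> [-34, -5, -2, 38, 28, -10, 26, -30, -21, 43] -> [-34, -30, -21, -10, -5, -2, 26, 28, 38, 43] -> [-102, -90, -63, -30, -15, -6, 78, 84, 114, 129] -> [-306, -270, -189, -90, -45, -18, 234, 252, 342, 387]

[-243, -18, 63, 90, 225, 360]; [-405, -387, -369, -315, 27, 153, 207, 288]; [-306, -270, -189, -90, -45, -18, 234, 252, 342, 387]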